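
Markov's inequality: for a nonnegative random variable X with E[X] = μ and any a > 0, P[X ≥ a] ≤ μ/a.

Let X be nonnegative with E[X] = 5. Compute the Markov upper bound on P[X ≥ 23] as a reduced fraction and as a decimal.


μ = E[X] = 5, a = 23.
Markov: P[X ≥ 23] ≤ μ/a = (5)/23 = 5/23.
Numerically: ≈ 0.217391.
(Since a = 23 > μ = 5.000000, the bound 5/23 is < 1 and informative.)

P[X ≥ 23] ≤ 5/23 ≈ 0.217391.


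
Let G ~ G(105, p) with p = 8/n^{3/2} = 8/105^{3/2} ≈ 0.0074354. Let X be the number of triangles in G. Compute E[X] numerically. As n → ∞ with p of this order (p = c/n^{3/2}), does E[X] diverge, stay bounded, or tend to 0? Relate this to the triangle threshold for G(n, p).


Number of potential triangles: C(105, 3) = 187460.
Each occurs with probability p³ ≈ (0.0074354)³ ≈ 4.1107221e-07.
By linearity: E[X] = C(105, 3)·p³ ≈ 187460 · 4.1107221e-07 ≈ 0.07706.
Since α = 3/2 > 1, p = c/n^{3/2} = o(1/n) is below the triangle threshold p ~ 1/n. Asymptotically E[X] ~ (c³/6)·n^{3(1−α)} = (8³/6)·n^{-1.5} → 0, so by Markov's inequality G has no triangles w.h.p.

E[X] ≈ 0.07706; in regime p = Θ(1/n^{3/2}) E[X] tends to 0 (below the triangle threshold p ~ 1/n).


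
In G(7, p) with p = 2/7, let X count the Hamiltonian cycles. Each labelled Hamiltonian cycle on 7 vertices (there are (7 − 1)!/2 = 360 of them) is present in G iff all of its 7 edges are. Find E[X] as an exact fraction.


K_7 has (7 − 1)!/2 = 360 labelled Hamiltonian cycles.
For each such Hamiltonian cycle H, let X_H = 1 if all 7 edges of H are present in G. Then P[X_H = 1] = p^{7} = (2/7)^{7} = 128/823543.
By linearity of expectation: E[X] = Σ_H E[X_H] = 360 · p^{7} = 360 · 128/823543 = 46080/823543.
Numerically: E[X] ≈ 0.0559534.

E[X] = 360 · (2/7)^{7} = 46080/823543 ≈ 0.0559534.


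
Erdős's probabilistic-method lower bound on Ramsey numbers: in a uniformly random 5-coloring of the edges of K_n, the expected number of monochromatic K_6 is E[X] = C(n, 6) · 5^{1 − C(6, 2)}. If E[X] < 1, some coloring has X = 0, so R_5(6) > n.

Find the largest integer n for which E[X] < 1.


We need C(n, 6) · 5^{1 − 15} < 1, i.e. C(n, 6) < 5^{15 − 1} = 6103515625.
Check values of n near the boundary:
  n = 127: C(127, 6) = 5169379425; 5169379425 < 6103515625? YES
  n = 128: C(128, 6) = 5423611200; 5423611200 < 6103515625? YES
  n = 129: C(129, 6) = 5688177600; 5688177600 < 6103515625? YES
  n = 130: C(130, 6) = 5963412000; 5963412000 < 6103515625? YES
  n = 131: C(131, 6) = 6249655776; 6249655776 < 6103515625? NO
  n = 132: C(132, 6) = 6547258432; 6547258432 < 6103515625? NO
  n = 133: C(133, 6) = 6856577728; 6856577728 < 6103515625? NO
The largest n with C(n, 6) < 6103515625 is n = 130 (where E[X] = 47707296/48828125 ≈ 0.9770454). Hence R_5(6) > 130, i.e. R_5(6) ≥ 131.

Largest n = 130; hence R_5(6) > 130.


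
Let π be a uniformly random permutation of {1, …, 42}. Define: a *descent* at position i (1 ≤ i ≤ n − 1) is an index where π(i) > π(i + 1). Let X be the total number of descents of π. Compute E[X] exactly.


Write X = Σ X_I over i = 1, …, 41, with X_I the indicator of one descent.
There are 41 indicators.
For each fixed i, the pair (π(i), π(i+1)) is a uniformly random ordered pair of distinct values from {1, …, 42}; by symmetry P[π(i) > π(i+1)] = 1/2.
By linearity: E[X] = 41 · (1/2) = (42 − 1) · (1/2) = 41/2 ≈ 20.500000.

E[X] = 41/2 = 20.500000.


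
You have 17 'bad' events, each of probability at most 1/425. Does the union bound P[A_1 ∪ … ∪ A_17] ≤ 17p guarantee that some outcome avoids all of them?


Union bound: P[∪_{i=1}^{17} A_i] ≤ Σ_i P[A_i] ≤ 17·p = 17·(1/425) = 1/25.
Numerically: 1/25 ≈ 0.0400000.
Is 1/25 < 1? YES.
Since P[∪ A_i] ≤ 1/25 < 1, the complement has P[∩ A_i^c] ≥ 1 − 1/25 = 24/25 > 0, so some outcome avoids every A_i.

17·p = 1/25 ≈ 0.0400000; existence CERTIFIED by the union bound.


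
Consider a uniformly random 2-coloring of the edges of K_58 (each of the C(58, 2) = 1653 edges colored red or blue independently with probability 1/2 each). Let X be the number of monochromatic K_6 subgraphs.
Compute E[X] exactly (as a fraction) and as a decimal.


Let X = Σ_S X_S over the C(58, 6) = 40475358 subsets S of size 6, where X_S = 1 if the K_6 on S is monochromatic.
For a fixed S, the K_6 on S has C(6, 2) = 15 edges. P[all 15 edges red] = (1/2)^15, and likewise for blue, so P[monochromatic] = 2·(1/2)^15 = 2^{1 − 15} = 1/16384.
By linearity of expectation: E[X] = C(58, 6) · 2^{1 − 15} = 40475358 · 1/16384 = 20237679/8192.
Numerically: E[X] ≈ 2470.4198.

E[X] = C(58,6)·2^(1−C(6,2)) = 20237679/8192 ≈ 2470.4198.


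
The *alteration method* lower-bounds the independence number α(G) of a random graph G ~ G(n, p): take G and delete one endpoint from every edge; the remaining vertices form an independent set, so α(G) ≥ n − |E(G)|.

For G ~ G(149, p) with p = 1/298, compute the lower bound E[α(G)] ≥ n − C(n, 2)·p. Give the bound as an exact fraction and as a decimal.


E[|E(G)|] = C(149, 2)·p = 11026 · (1/298) = 37.
E[α(G)] ≥ n − E[|E(G)|] = 149 − 37 = 112.
Numerically: ≈ 112.000000.
(This is only a lower bound; the true E[α(G)] may be larger.)

E[α(G)] ≥ 112 ≈ 112.000000.


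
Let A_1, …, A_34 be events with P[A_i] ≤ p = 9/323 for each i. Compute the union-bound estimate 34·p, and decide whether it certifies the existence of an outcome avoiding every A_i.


Union bound: P[∪_{i=1}^{34} A_i] ≤ Σ_i P[A_i] ≤ 34·p = 34·(9/323) = 18/19.
Numerically: 18/19 ≈ 0.9473684.
Is 18/19 < 1? YES.
Since P[∪ A_i] ≤ 18/19 < 1, the complement has P[∩ A_i^c] ≥ 1 − 18/19 = 1/19 > 0, so some outcome avoids every A_i.

34·p = 18/19 ≈ 0.9473684; existence CERTIFIED by the union bound.


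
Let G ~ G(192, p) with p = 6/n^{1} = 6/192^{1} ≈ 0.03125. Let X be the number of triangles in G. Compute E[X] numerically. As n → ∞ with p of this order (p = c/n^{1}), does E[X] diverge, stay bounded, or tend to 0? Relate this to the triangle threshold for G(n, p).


Number of potential triangles: C(192, 3) = 1161280.
Each occurs with probability p³ ≈ (0.03125)³ ≈ 3.05175781e-05.
By linearity: E[X] = C(192, 3)·p³ ≈ 1161280 · 3.05175781e-05 ≈ 35.439453.
Here α = 1, so p = 6/n is exactly at the triangle threshold p ~ 1/n. Asymptotically E[X] → c³/6 = 6³/6 = 36 ≈ 36.000000, a bounded constant. In this regime the triangle count is asymptotically Poisson(c³/6).

E[X] ≈ 35.439453; in regime p = Θ(1/n^{1}) E[X] stays bounded (at the triangle threshold p ~ 1/n).


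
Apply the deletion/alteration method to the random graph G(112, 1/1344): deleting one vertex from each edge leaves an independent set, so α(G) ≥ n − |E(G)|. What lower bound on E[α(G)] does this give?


E[|E(G)|] = C(112, 2)·p = 6216 · (1/1344) = 37/8.
E[α(G)] ≥ n − E[|E(G)|] = 112 − 37/8 = 859/8.
Numerically: ≈ 107.3750.
(This is only a lower bound; the true E[α(G)] may be larger.)

E[α(G)] ≥ 859/8 ≈ 107.3750.


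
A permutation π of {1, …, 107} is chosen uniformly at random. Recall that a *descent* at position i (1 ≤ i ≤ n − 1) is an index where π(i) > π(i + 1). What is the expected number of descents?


Write X = Σ X_I over i = 1, …, 106, with X_I the indicator of one descent.
There are 106 indicators.
For each fixed i, the pair (π(i), π(i+1)) is a uniformly random ordered pair of distinct values from {1, …, 107}; by symmetry P[π(i) > π(i+1)] = 1/2.
By linearity: E[X] = 106 · (1/2) = (107 − 1) · (1/2) = 53 ≈ 53.000000.

E[X] = 53 = 53.000000.


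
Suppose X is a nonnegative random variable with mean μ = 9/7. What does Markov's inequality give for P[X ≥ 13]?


μ = E[X] = 9/7, a = 13.
Markov: P[X ≥ 13] ≤ μ/a = (9/7)/13 = 9/91.
Numerically: ≈ 0.098901.
(Since a = 13 > μ = 1.285714, the bound 9/91 is < 1 and informative.)

P[X ≥ 13] ≤ 9/91 ≈ 0.098901.


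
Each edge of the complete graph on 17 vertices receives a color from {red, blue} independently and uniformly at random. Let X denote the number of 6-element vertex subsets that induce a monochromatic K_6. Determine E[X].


Let X = Σ_S X_S over the C(17, 6) = 12376 subsets S of size 6, where X_S = 1 if the K_6 on S is monochromatic.
For a fixed S, the K_6 on S has C(6, 2) = 15 edges. P[all 15 edges red] = (1/2)^15, and likewise for blue, so P[monochromatic] = 2·(1/2)^15 = 2^{1 − 15} = 1/16384.
By linearity: E[X] = C(17, 6) · 2^{1 − 15} = 12376 · 1/16384 = 1547/2048.
Numerically: E[X] ≈ 0.7554.

E[X] = C(17,6)·2^(1−C(6,2)) = 1547/2048 ≈ 0.7554.


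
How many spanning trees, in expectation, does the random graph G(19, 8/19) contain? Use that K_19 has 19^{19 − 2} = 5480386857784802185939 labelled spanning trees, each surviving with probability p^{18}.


K_19 has 19^{19 − 2} = 5480386857784802185939 labelled spanning trees.
For each such spanning tree H, let X_H = 1 if all 18 edges of H are present in G. Then P[X_H = 1] = p^{18} = (8/19)^{18} = 18014398509481984/104127350297911241532841.
By linearity of expectation: E[X] = Σ_H E[X_H] = 5480386857784802185939 · p^{18} = 5480386857784802185939 · 18014398509481984/104127350297911241532841 = 18014398509481984/19.
Numerically: E[X] ≈ 9.48e+14.

E[X] = 5480386857784802185939 · (8/19)^{18} = 18014398509481984/19 ≈ 9.48e+14.


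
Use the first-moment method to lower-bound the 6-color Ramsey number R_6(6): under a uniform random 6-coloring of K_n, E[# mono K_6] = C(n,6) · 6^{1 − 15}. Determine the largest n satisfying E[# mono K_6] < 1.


We need C(n, 6) · 6^{1 − 15} < 1, i.e. C(n, 6) < 6^{15 − 1} = 78364164096.
Check values of n near the boundary:
  n = 194: C(194, 6) = 68482017072; 68482017072 < 78364164096? YES
  n = 195: C(195, 6) = 70656049360; 70656049360 < 78364164096? YES
  n = 196: C(196, 6) = 72887293024; 72887293024 < 78364164096? YES
  n = 197: C(197, 6) = 75176946208; 75176946208 < 78364164096? YES
  n = 198: C(198, 6) = 77526225777; 77526225777 < 78364164096? YES
  n = 199: C(199, 6) = 79936367511; 79936367511 < 78364164096? NO
  n = 200: C(200, 6) = 82408626300; 82408626300 < 78364164096? NO
  n = 201: C(201, 6) = 84944276340; 84944276340 < 78364164096? NO
The largest n with C(n, 6) < 78364164096 is n = 198 (where E[X] = 25842075259/26121388032 ≈ 0.98931). Hence R_6(6) > 198, i.e. R_6(6) ≥ 199.

Largest n = 198; hence R_6(6) > 198.


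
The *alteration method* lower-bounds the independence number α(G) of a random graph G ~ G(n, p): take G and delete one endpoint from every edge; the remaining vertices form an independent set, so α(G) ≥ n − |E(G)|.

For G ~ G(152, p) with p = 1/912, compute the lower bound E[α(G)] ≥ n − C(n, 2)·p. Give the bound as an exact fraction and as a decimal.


E[|E(G)|] = C(152, 2)·p = 11476 · (1/912) = 151/12.
E[α(G)] ≥ n − E[|E(G)|] = 152 − 151/12 = 1673/12.
Numerically: ≈ 139.416667.
(This is only a lower bound; the true E[α(G)] may be larger.)

E[α(G)] ≥ 1673/12 ≈ 139.416667.


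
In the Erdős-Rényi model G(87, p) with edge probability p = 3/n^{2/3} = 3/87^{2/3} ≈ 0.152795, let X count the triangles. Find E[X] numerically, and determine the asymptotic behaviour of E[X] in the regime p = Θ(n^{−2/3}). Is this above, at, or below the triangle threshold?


Number of potential triangles: C(87, 3) = 105995.
Each occurs with probability p³ ≈ (0.152795)³ ≈ 3.56718193e-03.
By linearity: E[X] = C(87, 3)·p³ ≈ 105995 · 3.56718193e-03 ≈ 378.103448.
Since α = 2/3 < 1, p = c/n^{2/3} ≫ 1/n is above the triangle threshold p ~ 1/n. Asymptotically E[X] ~ (c³/6)·n^{3(1−α)} = (3³/6)·n^{1} → ∞; triangles are abundant w.h.p.

E[X] ≈ 378.103448; in regime p = Θ(1/n^{2/3}) E[X] diverges (above the triangle threshold p ~ 1/n).


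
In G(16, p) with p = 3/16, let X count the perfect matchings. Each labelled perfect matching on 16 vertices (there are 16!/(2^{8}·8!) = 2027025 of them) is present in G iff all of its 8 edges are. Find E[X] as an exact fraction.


K_16 has 16!/(2^{8}·8!) = 2027025 labelled perfect matchings.
For each such perfect matching H, let X_H = 1 if all 8 edges of H are present in G. Then P[X_H = 1] = p^{8} = (3/16)^{8} = 6561/4294967296.
By linearity of expectation: E[X] = Σ_H E[X_H] = 2027025 · p^{8} = 2027025 · 6561/4294967296 = 13299311025/4294967296.
Numerically: E[X] ≈ 3.0965.

E[X] = 2027025 · (3/16)^{8} = 13299311025/4294967296 ≈ 3.0965.


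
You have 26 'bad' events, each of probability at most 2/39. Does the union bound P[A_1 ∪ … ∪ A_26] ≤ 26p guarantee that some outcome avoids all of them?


Union bound: P[∪_{i=1}^{26} A_i] ≤ Σ_i P[A_i] ≤ 26·p = 26·(2/39) = 4/3.
Numerically: 4/3 ≈ 1.333.
Is 4/3 < 1? NO.
Since the bound 4/3 is ≥ 1, the union bound is uninformative here; it does NOT by itself certify existence.

26·p = 4/3 ≈ 1.333; existence NOT certified by the union bound.


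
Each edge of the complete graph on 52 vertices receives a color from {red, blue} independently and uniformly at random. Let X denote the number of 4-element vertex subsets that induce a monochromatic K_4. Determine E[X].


Let X = Σ_S X_S over the C(52, 4) = 270725 subsets S of size 4, where X_S = 1 if the K_4 on S is monochromatic.
For a fixed S, the K_4 on S has C(4, 2) = 6 edges. P[all 6 edges red] = (1/2)^6, and likewise for blue, so P[monochromatic] = 2·(1/2)^6 = 2^{1 − 6} = 1/32.
Summing: E[X] = C(52, 4) · 2^{1 − 6} = 270725 · 1/32 = 270725/32.
Numerically: E[X] ≈ 8460.156.

E[X] = C(52,4)·2^(1−C(4,2)) = 270725/32 ≈ 8460.156.


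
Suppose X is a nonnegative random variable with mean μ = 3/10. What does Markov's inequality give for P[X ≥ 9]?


μ = E[X] = 3/10, a = 9.
Markov: P[X ≥ 9] ≤ μ/a = (3/10)/9 = 1/30.
Numerically: ≈ 0.0333.
(Since a = 9 > μ = 0.3000, the bound 1/30 is < 1 and informative.)

P[X ≥ 9] ≤ 1/30 ≈ 0.0333.


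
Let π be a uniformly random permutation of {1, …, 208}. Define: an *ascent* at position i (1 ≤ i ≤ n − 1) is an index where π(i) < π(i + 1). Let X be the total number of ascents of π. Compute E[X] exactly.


Write X = Σ X_I over i = 1, …, 207, with X_I the indicator of one ascent.
There are 207 indicators.
For each fixed i, the pair (π(i), π(i+1)) is a uniformly random ordered pair of distinct values from {1, …, 208}; by symmetry P[π(i) < π(i+1)] = 1/2.
By linearity: E[X] = 207 · (1/2) = (208 − 1) · (1/2) = 207/2 ≈ 103.500.

E[X] = 207/2 = 103.500.


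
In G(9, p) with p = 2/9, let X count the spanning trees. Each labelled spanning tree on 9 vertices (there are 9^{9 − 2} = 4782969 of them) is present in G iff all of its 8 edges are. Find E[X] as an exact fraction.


K_9 has 9^{9 − 2} = 4782969 labelled spanning trees.
For each such spanning tree H, let X_H = 1 if all 8 edges of H are present in G. Then P[X_H = 1] = p^{8} = (2/9)^{8} = 256/43046721.
By linearity: E[X] = Σ_H E[X_H] = 4782969 · p^{8} = 4782969 · 256/43046721 = 256/9.
Numerically: E[X] ≈ 28.44.

E[X] = 4782969 · (2/9)^{8} = 256/9 ≈ 28.44.


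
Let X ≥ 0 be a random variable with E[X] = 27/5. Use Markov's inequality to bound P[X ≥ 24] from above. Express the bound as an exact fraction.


μ = E[X] = 27/5, a = 24.
Markov: P[X ≥ 24] ≤ μ/a = (27/5)/24 = 9/40.
Numerically: ≈ 0.225.
(Since a = 24 > μ = 5.400, the bound 9/40 is < 1 and informative.)

P[X ≥ 24] ≤ 9/40 ≈ 0.225.


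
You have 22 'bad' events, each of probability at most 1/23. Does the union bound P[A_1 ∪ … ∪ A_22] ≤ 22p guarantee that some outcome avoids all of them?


Union bound: P[∪_{i=1}^{22} A_i] ≤ Σ_i P[A_i] ≤ 22·p = 22·(1/23) = 22/23.
Numerically: 22/23 ≈ 0.9565.
Is 22/23 < 1? YES.
Since P[∪ A_i] ≤ 22/23 < 1, the complement has P[∩ A_i^c] ≥ 1 − 22/23 = 1/23 > 0, so some outcome avoids every A_i.

22·p = 22/23 ≈ 0.9565; existence CERTIFIED by the union bound.


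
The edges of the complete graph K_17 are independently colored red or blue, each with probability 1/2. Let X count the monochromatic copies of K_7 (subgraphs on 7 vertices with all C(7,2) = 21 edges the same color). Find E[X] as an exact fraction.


Let X = Σ_S X_S over the C(17, 7) = 19448 subsets S of size 7, where X_S = 1 if the K_7 on S is monochromatic.
For a fixed S, the K_7 on S has C(7, 2) = 21 edges. P[all 21 edges red] = (1/2)^21, and likewise for blue, so P[monochromatic] = 2·(1/2)^21 = 2^{1 − 21} = 1/1048576.
By linearity of expectation: E[X] = C(17, 7) · 2^{1 − 21} = 19448 · 1/1048576 = 2431/131072.
Numerically: E[X] ≈ 0.019.

E[X] = C(17,7)·2^(1−C(7,2)) = 2431/131072 ≈ 0.019.


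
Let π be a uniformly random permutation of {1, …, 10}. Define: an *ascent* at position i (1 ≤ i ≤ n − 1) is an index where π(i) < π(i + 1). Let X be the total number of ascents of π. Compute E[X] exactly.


Write X = Σ X_I over i = 1, …, 9, with X_I the indicator of one ascent.
There are 9 indicators.
For each fixed i, the pair (π(i), π(i+1)) is a uniformly random ordered pair of distinct values from {1, …, 10}; by symmetry P[π(i) < π(i+1)] = 1/2.
By linearity: E[X] = 9 · (1/2) = (10 − 1) · (1/2) = 9/2 ≈ 4.500.

E[X] = 9/2 = 4.500.


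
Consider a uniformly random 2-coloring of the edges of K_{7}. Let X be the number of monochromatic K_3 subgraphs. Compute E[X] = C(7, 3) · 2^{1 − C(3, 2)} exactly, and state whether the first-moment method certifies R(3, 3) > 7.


E[X] = C(7, 3) · 2^{1 − 3} = 35 · 2^{−2} = 35/4.
As a reduced fraction: E[X] = 35/4 ≈ 8.75000.
Is E[X] < 1? NO.
Since E[X] ≥ 1, the first-moment bound is inconclusive at n = 7; it does NOT by itself certify R(3, 3) > 7.

E[X] = 35/4 ≈ 8.75000; E[X] ≥ 1; first-moment method inconclusive here.


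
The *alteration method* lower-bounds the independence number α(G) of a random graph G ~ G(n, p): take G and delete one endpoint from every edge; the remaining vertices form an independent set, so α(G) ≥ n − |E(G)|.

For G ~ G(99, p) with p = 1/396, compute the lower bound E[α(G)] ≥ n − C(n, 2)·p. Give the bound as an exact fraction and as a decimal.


E[|E(G)|] = C(99, 2)·p = 4851 · (1/396) = 49/4.
E[α(G)] ≥ n − E[|E(G)|] = 99 − 49/4 = 347/4.
Numerically: ≈ 86.750.
(This is only a lower bound; the true E[α(G)] may be larger.)

E[α(G)] ≥ 347/4 ≈ 86.750.


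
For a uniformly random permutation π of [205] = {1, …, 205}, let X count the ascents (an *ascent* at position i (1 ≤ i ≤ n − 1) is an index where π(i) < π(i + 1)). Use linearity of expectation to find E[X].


Write X = Σ X_I over i = 1, …, 204, with X_I the indicator of one ascent.
There are 204 indicators.
For each fixed i, the pair (π(i), π(i+1)) is a uniformly random ordered pair of distinct values from {1, …, 205}; by symmetry P[π(i) < π(i+1)] = 1/2.
By linearity: E[X] = 204 · (1/2) = (205 − 1) · (1/2) = 102 ≈ 102.0000.

E[X] = 102 = 102.0000.


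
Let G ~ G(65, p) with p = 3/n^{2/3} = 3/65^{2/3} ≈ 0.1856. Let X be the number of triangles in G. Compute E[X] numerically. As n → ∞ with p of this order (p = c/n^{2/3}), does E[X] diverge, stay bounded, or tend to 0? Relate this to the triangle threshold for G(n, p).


Number of potential triangles: C(65, 3) = 43680.
Each occurs with probability p³ ≈ (0.1856)³ ≈ 6.390533e-03.
By linearity: E[X] = C(65, 3)·p³ ≈ 43680 · 6.390533e-03 ≈ 279.1385.
Since α = 2/3 < 1, p = c/n^{2/3} ≫ 1/n is above the triangle threshold p ~ 1/n. Asymptotically E[X] ~ (c³/6)·n^{3(1−α)} = (3³/6)·n^{1} → ∞; triangles are abundant w.h.p.

E[X] ≈ 279.1385; in regime p = Θ(1/n^{2/3}) E[X] diverges (above the triangle threshold p ~ 1/n).


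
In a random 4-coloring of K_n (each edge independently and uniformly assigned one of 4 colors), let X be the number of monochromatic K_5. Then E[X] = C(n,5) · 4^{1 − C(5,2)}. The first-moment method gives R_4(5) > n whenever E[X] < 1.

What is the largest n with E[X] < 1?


We need C(n, 5) · 4^{1 − 10} < 1, i.e. C(n, 5) < 4^{10 − 1} = 262144.
Check values of n near the boundary:
  n = 30: C(30, 5) = 142506; 142506 < 262144? YES
  n = 31: C(31, 5) = 169911; 169911 < 262144? YES
  n = 32: C(32, 5) = 201376; 201376 < 262144? YES
  n = 33: C(33, 5) = 237336; 237336 < 262144? YES
  n = 34: C(34, 5) = 278256; 278256 < 262144? NO
The largest n with C(n, 5) < 262144 is n = 33 (where E[X] = 29667/32768 ≈ 0.90536). Hence R_4(5) > 33, i.e. R_4(5) ≥ 34.

Largest n = 33; hence R_4(5) > 33.


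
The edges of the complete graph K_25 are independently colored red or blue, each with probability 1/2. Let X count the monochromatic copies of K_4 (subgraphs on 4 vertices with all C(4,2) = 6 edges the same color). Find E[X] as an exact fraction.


Let X = Σ_S X_S over the C(25, 4) = 12650 subsets S of size 4, where X_S = 1 if the K_4 on S is monochromatic.
For a fixed S, the K_4 on S has C(4, 2) = 6 edges. P[all 6 edges red] = (1/2)^6, and likewise for blue, so P[monochromatic] = 2·(1/2)^6 = 2^{1 − 6} = 1/32.
Summing: E[X] = C(25, 4) · 2^{1 − 6} = 12650 · 1/32 = 6325/16.
Numerically: E[X] ≈ 395.312500.

E[X] = C(25,4)·2^(1−C(4,2)) = 6325/16 ≈ 395.312500.


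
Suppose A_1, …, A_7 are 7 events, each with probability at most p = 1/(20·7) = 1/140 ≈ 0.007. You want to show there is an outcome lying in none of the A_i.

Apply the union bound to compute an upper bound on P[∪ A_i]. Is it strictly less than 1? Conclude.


Union bound: P[∪_{i=1}^{7} A_i] ≤ Σ_i P[A_i] ≤ 7·p = 7·(1/140) = 1/20.
Numerically: 1/20 ≈ 0.050.
Is 1/20 < 1? YES.
Since P[∪ A_i] ≤ 1/20 < 1, the complement has P[∩ A_i^c] ≥ 1 − 1/20 = 19/20 > 0, so some outcome avoids every A_i.

7·p = 1/20 ≈ 0.050; existence CERTIFIED by the union bound.


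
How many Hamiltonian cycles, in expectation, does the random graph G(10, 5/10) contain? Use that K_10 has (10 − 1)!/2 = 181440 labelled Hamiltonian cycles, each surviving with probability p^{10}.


K_10 has (10 − 1)!/2 = 181440 labelled Hamiltonian cycles.
For each such Hamiltonian cycle H, let X_H = 1 if all 10 edges of H are present in G. Then P[X_H = 1] = p^{10} = (1/2)^{10} = 1/1024.
By linearity: E[X] = Σ_H E[X_H] = 181440 · p^{10} = 181440 · 1/1024 = 2835/16.
Numerically: E[X] ≈ 177.2.

E[X] = 181440 · (1/2)^{10} = 2835/16 ≈ 177.2.


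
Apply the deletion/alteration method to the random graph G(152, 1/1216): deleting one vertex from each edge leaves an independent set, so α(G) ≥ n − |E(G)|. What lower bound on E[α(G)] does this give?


E[|E(G)|] = C(152, 2)·p = 11476 · (1/1216) = 151/16.
E[α(G)] ≥ n − E[|E(G)|] = 152 − 151/16 = 2281/16.
Numerically: ≈ 142.56250.
(This is only a lower bound; the true E[α(G)] may be larger.)

E[α(G)] ≥ 2281/16 ≈ 142.56250.


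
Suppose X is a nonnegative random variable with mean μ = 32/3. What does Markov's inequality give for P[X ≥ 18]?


μ = E[X] = 32/3, a = 18.
Markov: P[X ≥ 18] ≤ μ/a = (32/3)/18 = 16/27.
Numerically: ≈ 0.59259.
(Since a = 18 > μ = 10.66667, the bound 16/27 is < 1 and informative.)

P[X ≥ 18] ≤ 16/27 ≈ 0.59259.


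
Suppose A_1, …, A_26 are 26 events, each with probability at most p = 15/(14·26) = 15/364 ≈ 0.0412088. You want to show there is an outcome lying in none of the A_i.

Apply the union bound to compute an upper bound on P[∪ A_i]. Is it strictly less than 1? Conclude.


Union bound: P[∪_{i=1}^{26} A_i] ≤ Σ_i P[A_i] ≤ 26·p = 26·(15/364) = 15/14.
Numerically: 15/14 ≈ 1.0714286.
Is 15/14 < 1? NO.
Since the bound 15/14 is ≥ 1, the union bound is uninformative here; it does NOT by itself certify existence.

26·p = 15/14 ≈ 1.0714286; existence NOT certified by the union bound.


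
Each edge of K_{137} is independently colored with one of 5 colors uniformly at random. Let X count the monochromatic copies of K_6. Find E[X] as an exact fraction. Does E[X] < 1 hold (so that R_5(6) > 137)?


E[X] = C(137, 6) · 5^{1 − 15} = 8218472724 · 5^{−14} = 8218472724/6103515625.
As a reduced fraction: E[X] = 8218472724/6103515625 ≈ 1.346515.
Is E[X] < 1? NO.
Since E[X] ≥ 1, the first-moment bound is inconclusive at n = 137; it does NOT by itself certify R_5(6) > 137.

E[X] = 8218472724/6103515625 ≈ 1.346515; E[X] ≥ 1; first-moment method inconclusive here.


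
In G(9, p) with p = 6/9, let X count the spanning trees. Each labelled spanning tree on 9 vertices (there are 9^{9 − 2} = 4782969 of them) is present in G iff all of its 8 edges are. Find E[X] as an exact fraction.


K_9 has 9^{9 − 2} = 4782969 labelled spanning trees.
For each such spanning tree H, let X_H = 1 if all 8 edges of H are present in G. Then P[X_H = 1] = p^{8} = (2/3)^{8} = 256/6561.
By linearity: E[X] = Σ_H E[X_H] = 4782969 · p^{8} = 4782969 · 256/6561 = 186624.
Numerically: E[X] ≈ 1.8662e+05.

E[X] = 4782969 · (2/3)^{8} = 186624 ≈ 1.8662e+05.


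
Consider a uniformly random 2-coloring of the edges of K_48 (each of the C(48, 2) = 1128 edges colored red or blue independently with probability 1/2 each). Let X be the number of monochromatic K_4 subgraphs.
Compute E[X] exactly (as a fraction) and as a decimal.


Let X = Σ_S X_S over the C(48, 4) = 194580 subsets S of size 4, where X_S = 1 if the K_4 on S is monochromatic.
For a fixed S, the K_4 on S has C(4, 2) = 6 edges. P[all 6 edges red] = (1/2)^6, and likewise for blue, so P[monochromatic] = 2·(1/2)^6 = 2^{1 − 6} = 1/32.
Summing: E[X] = C(48, 4) · 2^{1 − 6} = 194580 · 1/32 = 48645/8.
Numerically: E[X] ≈ 6080.625000.

E[X] = C(48,4)·2^(1−C(4,2)) = 48645/8 ≈ 6080.625000.


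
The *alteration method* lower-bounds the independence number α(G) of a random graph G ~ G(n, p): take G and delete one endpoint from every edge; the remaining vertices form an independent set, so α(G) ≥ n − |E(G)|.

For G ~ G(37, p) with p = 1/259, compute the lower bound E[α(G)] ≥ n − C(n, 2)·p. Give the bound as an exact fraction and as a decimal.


E[|E(G)|] = C(37, 2)·p = 666 · (1/259) = 18/7.
E[α(G)] ≥ n − E[|E(G)|] = 37 − 18/7 = 241/7.
Numerically: ≈ 34.429.
(This is only a lower bound; the true E[α(G)] may be larger.)

E[α(G)] ≥ 241/7 ≈ 34.429.


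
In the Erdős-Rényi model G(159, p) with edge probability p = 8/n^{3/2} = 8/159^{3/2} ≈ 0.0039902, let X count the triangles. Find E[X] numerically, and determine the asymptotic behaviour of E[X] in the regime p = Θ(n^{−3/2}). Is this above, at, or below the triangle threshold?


Number of potential triangles: C(159, 3) = 657359.
Each occurs with probability p³ ≈ (0.0039902)³ ≈ 6.35305919e-08.
By linearity: E[X] = C(159, 3)·p³ ≈ 657359 · 6.35305919e-08 ≈ 0.041762.
Since α = 3/2 > 1, p = c/n^{3/2} = o(1/n) is below the triangle threshold p ~ 1/n. Asymptotically E[X] ~ (c³/6)·n^{3(1−α)} = (8³/6)·n^{-1.5} → 0, so by Markov's inequality G has no triangles w.h.p.

E[X] ≈ 0.041762; in regime p = Θ(1/n^{3/2}) E[X] tends to 0 (below the triangle threshold p ~ 1/n).


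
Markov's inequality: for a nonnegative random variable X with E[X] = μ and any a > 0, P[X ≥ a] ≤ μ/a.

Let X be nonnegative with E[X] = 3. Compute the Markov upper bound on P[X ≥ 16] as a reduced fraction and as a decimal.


μ = E[X] = 3, a = 16.
Markov: P[X ≥ 16] ≤ μ/a = (3)/16 = 3/16.
Numerically: ≈ 0.187500.
(Since a = 16 > μ = 3.000000, the bound 3/16 is < 1 and informative.)

P[X ≥ 16] ≤ 3/16 ≈ 0.187500.


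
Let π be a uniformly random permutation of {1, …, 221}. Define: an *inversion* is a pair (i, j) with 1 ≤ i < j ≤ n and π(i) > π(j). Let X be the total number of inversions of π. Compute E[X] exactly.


Write X = Σ X_I over the C(221, 2) = 24310 pairs i < j, with X_I the indicator of one inversion.
There are 24310 indicators.
For each fixed pair i < j, the values π(i) and π(j) are two distinct elements of {1, …, 221} in uniformly random order; by symmetry P[π(i) > π(j)] = 1/2.
By linearity: E[X] = 24310 · (1/2) = C(221, 2) · (1/2) = 24310/2 = 12155 ≈ 12155.000.

E[X] = 12155 = 12155.000.


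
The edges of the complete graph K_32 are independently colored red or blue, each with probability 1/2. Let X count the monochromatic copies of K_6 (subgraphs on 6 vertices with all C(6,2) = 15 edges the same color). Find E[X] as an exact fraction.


Let X = Σ_S X_S over the C(32, 6) = 906192 subsets S of size 6, where X_S = 1 if the K_6 on S is monochromatic.
For a fixed S, the K_6 on S has C(6, 2) = 15 edges. P[all 15 edges red] = (1/2)^15, and likewise for blue, so P[monochromatic] = 2·(1/2)^15 = 2^{1 − 15} = 1/16384.
Summing: E[X] = C(32, 6) · 2^{1 − 15} = 906192 · 1/16384 = 56637/1024.
Numerically: E[X] ≈ 55.30957.

E[X] = C(32,6)·2^(1−C(6,2)) = 56637/1024 ≈ 55.30957.


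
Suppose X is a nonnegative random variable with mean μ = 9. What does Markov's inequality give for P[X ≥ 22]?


μ = E[X] = 9, a = 22.
Markov: P[X ≥ 22] ≤ μ/a = (9)/22 = 9/22.
Numerically: ≈ 0.4091.
(Since a = 22 > μ = 9.0000, the bound 9/22 is < 1 and informative.)

P[X ≥ 22] ≤ 9/22 ≈ 0.4091.


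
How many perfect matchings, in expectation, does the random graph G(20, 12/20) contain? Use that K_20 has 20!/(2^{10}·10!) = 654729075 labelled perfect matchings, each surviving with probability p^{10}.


K_20 has 20!/(2^{10}·10!) = 654729075 labelled perfect matchings.
For each such perfect matching H, let X_H = 1 if all 10 edges of H are present in G. Then P[X_H = 1] = p^{10} = (3/5)^{10} = 59049/9765625.
Summing the indicators: E[X] = Σ_H E[X_H] = 654729075 · p^{10} = 654729075 · 59049/9765625 = 1546443885987/390625.
Numerically: E[X] ≈ 3.96e+06.

E[X] = 654729075 · (3/5)^{10} = 1546443885987/390625 ≈ 3.96e+06.


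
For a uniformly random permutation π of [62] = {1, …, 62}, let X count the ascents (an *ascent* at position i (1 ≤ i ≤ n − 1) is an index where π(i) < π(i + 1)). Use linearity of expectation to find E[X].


Write X = Σ X_I over i = 1, …, 61, with X_I the indicator of one ascent.
There are 61 indicators.
For each fixed i, the pair (π(i), π(i+1)) is a uniformly random ordered pair of distinct values from {1, …, 62}; by symmetry P[π(i) < π(i+1)] = 1/2.
By linearity: E[X] = 61 · (1/2) = (62 − 1) · (1/2) = 61/2 ≈ 30.500000.

E[X] = 61/2 = 30.500000.


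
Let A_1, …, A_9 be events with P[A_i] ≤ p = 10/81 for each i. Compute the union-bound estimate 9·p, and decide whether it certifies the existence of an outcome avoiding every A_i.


Union bound: P[∪_{i=1}^{9} A_i] ≤ Σ_i P[A_i] ≤ 9·p = 9·(10/81) = 10/9.
Numerically: 10/9 ≈ 1.1111111.
Is 10/9 < 1? NO.
Since the bound 10/9 is ≥ 1, the union bound is uninformative here; it does NOT by itself certify existence.

9·p = 10/9 ≈ 1.1111111; existence NOT certified by the union bound.


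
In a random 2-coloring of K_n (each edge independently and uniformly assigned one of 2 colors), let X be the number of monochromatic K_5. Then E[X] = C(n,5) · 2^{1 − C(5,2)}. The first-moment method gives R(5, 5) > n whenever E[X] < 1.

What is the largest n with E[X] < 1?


We need C(n, 5) · 2^{1 − 10} < 1, i.e. C(n, 5) < 2^{10 − 1} = 512.
Check values of n near the boundary:
  n = 7: C(7, 5) = 21; 21 < 512? YES
  n = 8: C(8, 5) = 56; 56 < 512? YES
  n = 9: C(9, 5) = 126; 126 < 512? YES
  n = 10: C(10, 5) = 252; 252 < 512? YES
  n = 11: C(11, 5) = 462; 462 < 512? YES
  n = 12: C(12, 5) = 792; 792 < 512? NO
  n = 13: C(13, 5) = 1287; 1287 < 512? NO
  n = 14: C(14, 5) = 2002; 2002 < 512? NO
The largest n with C(n, 5) < 512 is n = 11 (where E[X] = 231/256 ≈ 0.9023438). Hence R(5, 5) > 11, i.e. R(5, 5) ≥ 12.

Largest n = 11; hence R(5, 5) > 11.


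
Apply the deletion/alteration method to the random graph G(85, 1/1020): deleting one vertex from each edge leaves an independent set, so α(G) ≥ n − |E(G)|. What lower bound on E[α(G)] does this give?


E[|E(G)|] = C(85, 2)·p = 3570 · (1/1020) = 7/2.
E[α(G)] ≥ n − E[|E(G)|] = 85 − 7/2 = 163/2.
Numerically: ≈ 81.5000.
(This is only a lower bound; the true E[α(G)] may be larger.)

E[α(G)] ≥ 163/2 ≈ 81.5000.


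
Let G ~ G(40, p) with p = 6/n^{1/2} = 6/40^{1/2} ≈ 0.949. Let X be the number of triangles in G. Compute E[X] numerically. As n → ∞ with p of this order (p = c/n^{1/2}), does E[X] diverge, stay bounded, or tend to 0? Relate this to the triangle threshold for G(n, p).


Number of potential triangles: C(40, 3) = 9880.
Each occurs with probability p³ ≈ (0.949)³ ≈ 8.53815e-01.
By linearity: E[X] = C(40, 3)·p³ ≈ 9880 · 8.53815e-01 ≈ 8435.692.
Since α = 1/2 < 1, p = c/n^{1/2} ≫ 1/n is above the triangle threshold p ~ 1/n. Asymptotically E[X] ~ (c³/6)·n^{3(1−α)} = (6³/6)·n^{1.5} → ∞; triangles are abundant w.h.p.

E[X] ≈ 8435.692; in regime p = Θ(1/n^{1/2}) E[X] diverges (above the triangle threshold p ~ 1/n).


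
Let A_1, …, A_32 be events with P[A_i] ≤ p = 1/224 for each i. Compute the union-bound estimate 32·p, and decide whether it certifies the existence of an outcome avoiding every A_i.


Union bound: P[∪_{i=1}^{32} A_i] ≤ Σ_i P[A_i] ≤ 32·p = 32·(1/224) = 1/7.
Numerically: 1/7 ≈ 0.142857.
Is 1/7 < 1? YES.
Since P[∪ A_i] ≤ 1/7 < 1, the complement has P[∩ A_i^c] ≥ 1 − 1/7 = 6/7 > 0, so some outcome avoids every A_i.

32·p = 1/7 ≈ 0.142857; existence CERTIFIED by the union bound.


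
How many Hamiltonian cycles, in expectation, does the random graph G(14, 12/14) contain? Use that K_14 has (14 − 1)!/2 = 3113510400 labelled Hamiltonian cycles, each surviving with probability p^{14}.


K_14 has (14 − 1)!/2 = 3113510400 labelled Hamiltonian cycles.
For each such Hamiltonian cycle H, let X_H = 1 if all 14 edges of H are present in G. Then P[X_H = 1] = p^{14} = (6/7)^{14} = 78364164096/678223072849.
Summing the indicators: E[X] = Σ_H E[X_H] = 3113510400 · p^{14} = 3113510400 · 78364164096/678223072849 = 34855377128600371200/96889010407.
Numerically: E[X] ≈ 3.6e+08.

E[X] = 3113510400 · (6/7)^{14} = 34855377128600371200/96889010407 ≈ 3.6e+08.


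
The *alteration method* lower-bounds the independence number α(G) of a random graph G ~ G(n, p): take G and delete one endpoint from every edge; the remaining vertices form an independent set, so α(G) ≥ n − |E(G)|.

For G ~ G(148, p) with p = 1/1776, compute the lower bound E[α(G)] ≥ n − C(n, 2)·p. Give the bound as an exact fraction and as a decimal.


E[|E(G)|] = C(148, 2)·p = 10878 · (1/1776) = 49/8.
E[α(G)] ≥ n − E[|E(G)|] = 148 − 49/8 = 1135/8.
Numerically: ≈ 141.875.
(This is only a lower bound; the true E[α(G)] may be larger.)

E[α(G)] ≥ 1135/8 ≈ 141.875.


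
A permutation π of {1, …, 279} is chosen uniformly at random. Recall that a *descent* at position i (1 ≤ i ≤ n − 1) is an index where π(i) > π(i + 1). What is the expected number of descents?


Write X = Σ X_I over i = 1, …, 278, with X_I the indicator of one descent.
There are 278 indicators.
For each fixed i, the pair (π(i), π(i+1)) is a uniformly random ordered pair of distinct values from {1, …, 279}; by symmetry P[π(i) > π(i+1)] = 1/2.
By linearity: E[X] = 278 · (1/2) = (279 − 1) · (1/2) = 139 ≈ 139.00000.

E[X] = 139 = 139.00000.


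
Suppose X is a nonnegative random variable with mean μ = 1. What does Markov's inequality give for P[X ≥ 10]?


μ = E[X] = 1, a = 10.
Markov: P[X ≥ 10] ≤ μ/a = (1)/10 = 1/10.
Numerically: ≈ 0.10000.
(Since a = 10 > μ = 1.00000, the bound 1/10 is < 1 and informative.)

P[X ≥ 10] ≤ 1/10 ≈ 0.10000.


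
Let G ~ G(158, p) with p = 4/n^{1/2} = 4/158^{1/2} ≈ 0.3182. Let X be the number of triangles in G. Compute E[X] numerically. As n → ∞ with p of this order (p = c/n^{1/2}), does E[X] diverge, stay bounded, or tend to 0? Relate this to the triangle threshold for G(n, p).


Number of potential triangles: C(158, 3) = 644956.
Each occurs with probability p³ ≈ (0.3182)³ ≈ 3.222511e-02.
By linearity: E[X] = C(158, 3)·p³ ≈ 644956 · 3.222511e-02 ≈ 20783.7749.
Since α = 1/2 < 1, p = c/n^{1/2} ≫ 1/n is above the triangle threshold p ~ 1/n. Asymptotically E[X] ~ (c³/6)·n^{3(1−α)} = (4³/6)·n^{1.5} → ∞; triangles are abundant w.h.p.

E[X] ≈ 20783.7749; in regime p = Θ(1/n^{1/2}) E[X] diverges (above the triangle threshold p ~ 1/n).


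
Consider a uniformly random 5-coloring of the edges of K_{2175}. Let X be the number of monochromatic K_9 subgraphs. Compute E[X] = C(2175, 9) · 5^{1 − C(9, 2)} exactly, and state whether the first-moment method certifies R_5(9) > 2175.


E[X] = C(2175, 9) · 5^{1 − 36} = 2952382442121838483046575 · 5^{−35} = 2952382442121838483046575/2910383045673370361328125.
As a reduced fraction: E[X] = 118095297684873539321863/116415321826934814453125 ≈ 1.0144309.
Is E[X] < 1? NO.
Since E[X] ≥ 1, the first-moment bound is inconclusive at n = 2175; it does NOT by itself certify R_5(9) > 2175.

E[X] = 118095297684873539321863/116415321826934814453125 ≈ 1.0144309; E[X] ≥ 1; first-moment method inconclusive here.


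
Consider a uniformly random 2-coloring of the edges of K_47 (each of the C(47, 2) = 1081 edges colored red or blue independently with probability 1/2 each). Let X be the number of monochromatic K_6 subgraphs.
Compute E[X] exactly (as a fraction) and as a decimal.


Let X = Σ_S X_S over the C(47, 6) = 10737573 subsets S of size 6, where X_S = 1 if the K_6 on S is monochromatic.
For a fixed S, the K_6 on S has C(6, 2) = 15 edges. P[all 15 edges red] = (1/2)^15, and likewise for blue, so P[monochromatic] = 2·(1/2)^15 = 2^{1 − 15} = 1/16384.
By linearity: E[X] = C(47, 6) · 2^{1 − 15} = 10737573 · 1/16384 = 10737573/16384.
Numerically: E[X] ≈ 655.3694.

E[X] = C(47,6)·2^(1−C(6,2)) = 10737573/16384 ≈ 655.3694.


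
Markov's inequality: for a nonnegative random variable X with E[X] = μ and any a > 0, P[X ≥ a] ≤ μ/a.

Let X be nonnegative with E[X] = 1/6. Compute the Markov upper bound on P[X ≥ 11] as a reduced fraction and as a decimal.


μ = E[X] = 1/6, a = 11.
Markov: P[X ≥ 11] ≤ μ/a = (1/6)/11 = 1/66.
Numerically: ≈ 0.015152.
(Since a = 11 > μ = 0.166667, the bound 1/66 is < 1 and informative.)

P[X ≥ 11] ≤ 1/66 ≈ 0.015152.


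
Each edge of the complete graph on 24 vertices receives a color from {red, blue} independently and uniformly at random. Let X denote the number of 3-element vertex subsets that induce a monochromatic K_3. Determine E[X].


Let X = Σ_S X_S over the C(24, 3) = 2024 subsets S of size 3, where X_S = 1 if the K_3 on S is monochromatic.
For a fixed S, the K_3 on S has C(3, 2) = 3 edges. P[all 3 edges red] = (1/2)^3, and likewise for blue, so P[monochromatic] = 2·(1/2)^3 = 2^{1 − 3} = 1/4.
Summing: E[X] = C(24, 3) · 2^{1 − 3} = 2024 · 1/4 = 506.
Numerically: E[X] ≈ 506.0000.

E[X] = C(24,3)·2^(1−C(3,2)) = 506 ≈ 506.0000.


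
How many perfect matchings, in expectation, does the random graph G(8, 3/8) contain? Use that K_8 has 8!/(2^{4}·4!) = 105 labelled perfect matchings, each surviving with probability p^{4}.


K_8 has 8!/(2^{4}·4!) = 105 labelled perfect matchings.
For each such perfect matching H, let X_H = 1 if all 4 edges of H are present in G. Then P[X_H = 1] = p^{4} = (3/8)^{4} = 81/4096.
Summing the indicators: E[X] = Σ_H E[X_H] = 105 · p^{4} = 105 · 81/4096 = 8505/4096.
Numerically: E[X] ≈ 2.08.

E[X] = 105 · (3/8)^{4} = 8505/4096 ≈ 2.08.


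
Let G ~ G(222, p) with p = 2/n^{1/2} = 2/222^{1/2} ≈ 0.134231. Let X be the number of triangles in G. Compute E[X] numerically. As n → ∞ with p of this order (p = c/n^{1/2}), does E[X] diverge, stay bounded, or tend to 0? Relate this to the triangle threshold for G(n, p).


Number of potential triangles: C(222, 3) = 1798940.
Each occurs with probability p³ ≈ (0.134231)³ ≈ 2.41858038e-03.
By linearity: E[X] = C(222, 3)·p³ ≈ 1798940 · 2.41858038e-03 ≈ 4350.880987.
Since α = 1/2 < 1, p = c/n^{1/2} ≫ 1/n is above the triangle threshold p ~ 1/n. Asymptotically E[X] ~ (c³/6)·n^{3(1−α)} = (2³/6)·n^{1.5} → ∞; triangles are abundant w.h.p.

E[X] ≈ 4350.880987; in regime p = Θ(1/n^{1/2}) E[X] diverges (above the triangle threshold p ~ 1/n).
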